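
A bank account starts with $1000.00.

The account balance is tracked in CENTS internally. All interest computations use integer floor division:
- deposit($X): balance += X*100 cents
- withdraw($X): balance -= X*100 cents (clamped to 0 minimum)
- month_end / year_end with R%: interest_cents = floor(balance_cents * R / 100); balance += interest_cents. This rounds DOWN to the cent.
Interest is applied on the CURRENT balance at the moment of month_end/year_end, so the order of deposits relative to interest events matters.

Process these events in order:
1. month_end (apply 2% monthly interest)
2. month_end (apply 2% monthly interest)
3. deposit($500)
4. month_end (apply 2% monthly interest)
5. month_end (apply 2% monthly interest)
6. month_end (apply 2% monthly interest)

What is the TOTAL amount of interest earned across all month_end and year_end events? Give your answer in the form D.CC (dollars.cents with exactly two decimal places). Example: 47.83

Answer: 134.67

Derivation:
After 1 (month_end (apply 2% monthly interest)): balance=$1020.00 total_interest=$20.00
After 2 (month_end (apply 2% monthly interest)): balance=$1040.40 total_interest=$40.40
After 3 (deposit($500)): balance=$1540.40 total_interest=$40.40
After 4 (month_end (apply 2% monthly interest)): balance=$1571.20 total_interest=$71.20
After 5 (month_end (apply 2% monthly interest)): balance=$1602.62 total_interest=$102.62
After 6 (month_end (apply 2% monthly interest)): balance=$1634.67 total_interest=$134.67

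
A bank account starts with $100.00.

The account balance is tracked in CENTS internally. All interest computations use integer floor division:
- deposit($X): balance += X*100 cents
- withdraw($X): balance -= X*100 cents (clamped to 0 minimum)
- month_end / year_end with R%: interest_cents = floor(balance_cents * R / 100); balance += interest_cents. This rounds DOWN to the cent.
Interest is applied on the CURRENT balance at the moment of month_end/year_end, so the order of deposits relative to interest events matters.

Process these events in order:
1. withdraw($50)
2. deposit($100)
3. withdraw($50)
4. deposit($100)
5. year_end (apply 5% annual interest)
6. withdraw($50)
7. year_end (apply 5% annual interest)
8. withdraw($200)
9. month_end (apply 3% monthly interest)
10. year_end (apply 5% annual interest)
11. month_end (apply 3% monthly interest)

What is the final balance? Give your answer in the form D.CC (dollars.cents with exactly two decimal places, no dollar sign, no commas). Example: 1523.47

After 1 (withdraw($50)): balance=$50.00 total_interest=$0.00
After 2 (deposit($100)): balance=$150.00 total_interest=$0.00
After 3 (withdraw($50)): balance=$100.00 total_interest=$0.00
After 4 (deposit($100)): balance=$200.00 total_interest=$0.00
After 5 (year_end (apply 5% annual interest)): balance=$210.00 total_interest=$10.00
After 6 (withdraw($50)): balance=$160.00 total_interest=$10.00
After 7 (year_end (apply 5% annual interest)): balance=$168.00 total_interest=$18.00
After 8 (withdraw($200)): balance=$0.00 total_interest=$18.00
After 9 (month_end (apply 3% monthly interest)): balance=$0.00 total_interest=$18.00
After 10 (year_end (apply 5% annual interest)): balance=$0.00 total_interest=$18.00
After 11 (month_end (apply 3% monthly interest)): balance=$0.00 total_interest=$18.00

Answer: 0.00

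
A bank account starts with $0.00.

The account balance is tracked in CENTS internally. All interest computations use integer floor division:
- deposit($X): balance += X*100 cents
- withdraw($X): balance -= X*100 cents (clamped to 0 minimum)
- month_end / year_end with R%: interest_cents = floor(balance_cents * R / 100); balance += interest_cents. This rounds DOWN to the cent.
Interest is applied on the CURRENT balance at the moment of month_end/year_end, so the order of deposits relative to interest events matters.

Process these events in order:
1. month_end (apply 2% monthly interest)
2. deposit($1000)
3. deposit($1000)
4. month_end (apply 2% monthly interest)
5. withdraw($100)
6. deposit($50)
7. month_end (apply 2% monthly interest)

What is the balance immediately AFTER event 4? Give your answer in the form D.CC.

Answer: 2040.00

Derivation:
After 1 (month_end (apply 2% monthly interest)): balance=$0.00 total_interest=$0.00
After 2 (deposit($1000)): balance=$1000.00 total_interest=$0.00
After 3 (deposit($1000)): balance=$2000.00 total_interest=$0.00
After 4 (month_end (apply 2% monthly interest)): balance=$2040.00 total_interest=$40.00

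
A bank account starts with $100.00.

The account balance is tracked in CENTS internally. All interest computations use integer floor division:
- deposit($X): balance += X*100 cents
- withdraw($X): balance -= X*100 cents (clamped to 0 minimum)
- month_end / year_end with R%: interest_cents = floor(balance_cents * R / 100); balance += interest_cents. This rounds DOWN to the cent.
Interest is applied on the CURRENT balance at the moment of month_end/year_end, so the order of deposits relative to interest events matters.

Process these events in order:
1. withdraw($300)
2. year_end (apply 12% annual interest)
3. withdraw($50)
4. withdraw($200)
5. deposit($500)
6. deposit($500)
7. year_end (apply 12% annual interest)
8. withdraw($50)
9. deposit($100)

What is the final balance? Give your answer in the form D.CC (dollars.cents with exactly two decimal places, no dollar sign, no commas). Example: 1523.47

After 1 (withdraw($300)): balance=$0.00 total_interest=$0.00
After 2 (year_end (apply 12% annual interest)): balance=$0.00 total_interest=$0.00
After 3 (withdraw($50)): balance=$0.00 total_interest=$0.00
After 4 (withdraw($200)): balance=$0.00 total_interest=$0.00
After 5 (deposit($500)): balance=$500.00 total_interest=$0.00
After 6 (deposit($500)): balance=$1000.00 total_interest=$0.00
After 7 (year_end (apply 12% annual interest)): balance=$1120.00 total_interest=$120.00
After 8 (withdraw($50)): balance=$1070.00 total_interest=$120.00
After 9 (deposit($100)): balance=$1170.00 total_interest=$120.00

Answer: 1170.00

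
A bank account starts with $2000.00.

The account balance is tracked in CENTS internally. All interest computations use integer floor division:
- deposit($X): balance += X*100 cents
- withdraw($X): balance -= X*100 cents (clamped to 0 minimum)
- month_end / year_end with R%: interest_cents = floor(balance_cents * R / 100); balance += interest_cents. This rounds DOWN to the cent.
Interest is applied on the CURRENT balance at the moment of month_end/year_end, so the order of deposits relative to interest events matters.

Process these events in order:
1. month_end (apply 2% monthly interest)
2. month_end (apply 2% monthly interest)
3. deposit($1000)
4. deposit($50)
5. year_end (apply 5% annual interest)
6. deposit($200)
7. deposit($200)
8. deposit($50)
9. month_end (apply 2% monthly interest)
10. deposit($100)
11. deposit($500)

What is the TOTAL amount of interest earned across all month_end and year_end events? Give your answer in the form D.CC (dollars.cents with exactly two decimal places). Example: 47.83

After 1 (month_end (apply 2% monthly interest)): balance=$2040.00 total_interest=$40.00
After 2 (month_end (apply 2% monthly interest)): balance=$2080.80 total_interest=$80.80
After 3 (deposit($1000)): balance=$3080.80 total_interest=$80.80
After 4 (deposit($50)): balance=$3130.80 total_interest=$80.80
After 5 (year_end (apply 5% annual interest)): balance=$3287.34 total_interest=$237.34
After 6 (deposit($200)): balance=$3487.34 total_interest=$237.34
After 7 (deposit($200)): balance=$3687.34 total_interest=$237.34
After 8 (deposit($50)): balance=$3737.34 total_interest=$237.34
After 9 (month_end (apply 2% monthly interest)): balance=$3812.08 total_interest=$312.08
After 10 (deposit($100)): balance=$3912.08 total_interest=$312.08
After 11 (deposit($500)): balance=$4412.08 total_interest=$312.08

Answer: 312.08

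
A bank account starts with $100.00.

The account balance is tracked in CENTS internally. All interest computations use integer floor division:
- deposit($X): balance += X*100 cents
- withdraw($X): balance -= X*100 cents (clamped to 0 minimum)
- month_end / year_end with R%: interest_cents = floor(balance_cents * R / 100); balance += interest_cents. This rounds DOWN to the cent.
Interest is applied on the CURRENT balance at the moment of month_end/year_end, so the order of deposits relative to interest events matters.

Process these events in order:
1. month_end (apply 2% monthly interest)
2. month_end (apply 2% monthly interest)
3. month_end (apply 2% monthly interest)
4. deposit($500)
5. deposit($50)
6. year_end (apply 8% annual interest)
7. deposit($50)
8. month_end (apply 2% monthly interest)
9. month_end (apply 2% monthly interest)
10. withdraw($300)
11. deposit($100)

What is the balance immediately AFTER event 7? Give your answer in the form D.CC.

Answer: 758.60

Derivation:
After 1 (month_end (apply 2% monthly interest)): balance=$102.00 total_interest=$2.00
After 2 (month_end (apply 2% monthly interest)): balance=$104.04 total_interest=$4.04
After 3 (month_end (apply 2% monthly interest)): balance=$106.12 total_interest=$6.12
After 4 (deposit($500)): balance=$606.12 total_interest=$6.12
After 5 (deposit($50)): balance=$656.12 total_interest=$6.12
After 6 (year_end (apply 8% annual interest)): balance=$708.60 total_interest=$58.60
After 7 (deposit($50)): balance=$758.60 total_interest=$58.60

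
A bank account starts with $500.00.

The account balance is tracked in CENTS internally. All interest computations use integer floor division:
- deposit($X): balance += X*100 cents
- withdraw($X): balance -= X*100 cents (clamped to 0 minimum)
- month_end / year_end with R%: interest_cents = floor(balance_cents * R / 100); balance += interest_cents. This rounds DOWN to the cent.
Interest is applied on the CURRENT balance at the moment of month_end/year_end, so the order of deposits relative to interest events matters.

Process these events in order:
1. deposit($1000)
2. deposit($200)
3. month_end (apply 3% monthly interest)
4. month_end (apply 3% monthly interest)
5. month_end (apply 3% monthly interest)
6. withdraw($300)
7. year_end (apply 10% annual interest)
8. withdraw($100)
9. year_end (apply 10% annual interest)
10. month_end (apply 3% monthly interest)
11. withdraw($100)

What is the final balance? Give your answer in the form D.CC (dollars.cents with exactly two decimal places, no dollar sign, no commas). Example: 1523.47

After 1 (deposit($1000)): balance=$1500.00 total_interest=$0.00
After 2 (deposit($200)): balance=$1700.00 total_interest=$0.00
After 3 (month_end (apply 3% monthly interest)): balance=$1751.00 total_interest=$51.00
After 4 (month_end (apply 3% monthly interest)): balance=$1803.53 total_interest=$103.53
After 5 (month_end (apply 3% monthly interest)): balance=$1857.63 total_interest=$157.63
After 6 (withdraw($300)): balance=$1557.63 total_interest=$157.63
After 7 (year_end (apply 10% annual interest)): balance=$1713.39 total_interest=$313.39
After 8 (withdraw($100)): balance=$1613.39 total_interest=$313.39
After 9 (year_end (apply 10% annual interest)): balance=$1774.72 total_interest=$474.72
After 10 (month_end (apply 3% monthly interest)): balance=$1827.96 total_interest=$527.96
After 11 (withdraw($100)): balance=$1727.96 total_interest=$527.96

Answer: 1727.96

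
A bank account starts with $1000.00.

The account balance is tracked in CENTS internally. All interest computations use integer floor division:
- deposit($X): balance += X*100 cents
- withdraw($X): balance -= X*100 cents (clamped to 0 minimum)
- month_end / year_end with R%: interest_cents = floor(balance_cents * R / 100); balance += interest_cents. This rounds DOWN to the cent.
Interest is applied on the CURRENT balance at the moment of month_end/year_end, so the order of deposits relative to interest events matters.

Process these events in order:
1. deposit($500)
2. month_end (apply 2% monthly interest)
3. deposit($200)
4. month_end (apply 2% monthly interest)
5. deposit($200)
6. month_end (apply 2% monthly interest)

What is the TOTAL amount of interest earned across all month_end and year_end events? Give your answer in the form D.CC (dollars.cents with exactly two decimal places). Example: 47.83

After 1 (deposit($500)): balance=$1500.00 total_interest=$0.00
After 2 (month_end (apply 2% monthly interest)): balance=$1530.00 total_interest=$30.00
After 3 (deposit($200)): balance=$1730.00 total_interest=$30.00
After 4 (month_end (apply 2% monthly interest)): balance=$1764.60 total_interest=$64.60
After 5 (deposit($200)): balance=$1964.60 total_interest=$64.60
After 6 (month_end (apply 2% monthly interest)): balance=$2003.89 total_interest=$103.89

Answer: 103.89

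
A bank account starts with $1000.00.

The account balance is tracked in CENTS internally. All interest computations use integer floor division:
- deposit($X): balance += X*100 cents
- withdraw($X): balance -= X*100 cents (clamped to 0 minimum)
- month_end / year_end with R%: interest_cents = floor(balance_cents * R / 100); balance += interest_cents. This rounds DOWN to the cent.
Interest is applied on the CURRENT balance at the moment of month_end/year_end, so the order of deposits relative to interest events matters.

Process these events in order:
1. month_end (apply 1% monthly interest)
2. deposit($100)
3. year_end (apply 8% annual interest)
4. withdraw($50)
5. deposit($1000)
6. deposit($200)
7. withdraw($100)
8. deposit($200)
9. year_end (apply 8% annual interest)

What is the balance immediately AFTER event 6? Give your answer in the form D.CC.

Answer: 2348.80

Derivation:
After 1 (month_end (apply 1% monthly interest)): balance=$1010.00 total_interest=$10.00
After 2 (deposit($100)): balance=$1110.00 total_interest=$10.00
After 3 (year_end (apply 8% annual interest)): balance=$1198.80 total_interest=$98.80
After 4 (withdraw($50)): balance=$1148.80 total_interest=$98.80
After 5 (deposit($1000)): balance=$2148.80 total_interest=$98.80
After 6 (deposit($200)): balance=$2348.80 total_interest=$98.80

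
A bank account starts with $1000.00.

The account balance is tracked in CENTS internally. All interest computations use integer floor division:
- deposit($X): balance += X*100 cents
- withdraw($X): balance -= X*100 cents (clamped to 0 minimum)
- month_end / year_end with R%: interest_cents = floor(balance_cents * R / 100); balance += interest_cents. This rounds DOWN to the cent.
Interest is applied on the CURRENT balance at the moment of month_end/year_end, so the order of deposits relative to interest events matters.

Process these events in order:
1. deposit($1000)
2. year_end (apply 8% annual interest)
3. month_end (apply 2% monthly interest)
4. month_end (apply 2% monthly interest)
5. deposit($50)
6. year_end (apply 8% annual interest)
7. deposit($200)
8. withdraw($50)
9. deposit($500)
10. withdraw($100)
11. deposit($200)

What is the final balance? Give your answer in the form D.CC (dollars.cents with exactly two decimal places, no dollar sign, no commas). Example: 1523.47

After 1 (deposit($1000)): balance=$2000.00 total_interest=$0.00
After 2 (year_end (apply 8% annual interest)): balance=$2160.00 total_interest=$160.00
After 3 (month_end (apply 2% monthly interest)): balance=$2203.20 total_interest=$203.20
After 4 (month_end (apply 2% monthly interest)): balance=$2247.26 total_interest=$247.26
After 5 (deposit($50)): balance=$2297.26 total_interest=$247.26
After 6 (year_end (apply 8% annual interest)): balance=$2481.04 total_interest=$431.04
After 7 (deposit($200)): balance=$2681.04 total_interest=$431.04
After 8 (withdraw($50)): balance=$2631.04 total_interest=$431.04
After 9 (deposit($500)): balance=$3131.04 total_interest=$431.04
After 10 (withdraw($100)): balance=$3031.04 total_interest=$431.04
After 11 (deposit($200)): balance=$3231.04 total_interest=$431.04

Answer: 3231.04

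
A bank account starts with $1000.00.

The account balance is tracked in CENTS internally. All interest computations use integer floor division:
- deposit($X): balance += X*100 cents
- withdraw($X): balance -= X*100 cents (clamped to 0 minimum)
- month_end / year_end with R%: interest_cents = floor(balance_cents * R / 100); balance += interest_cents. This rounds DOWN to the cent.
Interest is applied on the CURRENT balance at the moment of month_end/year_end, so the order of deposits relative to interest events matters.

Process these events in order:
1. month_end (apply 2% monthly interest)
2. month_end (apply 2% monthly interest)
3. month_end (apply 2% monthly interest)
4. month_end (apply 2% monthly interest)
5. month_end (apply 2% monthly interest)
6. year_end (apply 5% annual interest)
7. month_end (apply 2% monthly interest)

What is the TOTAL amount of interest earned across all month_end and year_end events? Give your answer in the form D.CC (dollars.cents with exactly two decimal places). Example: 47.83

After 1 (month_end (apply 2% monthly interest)): balance=$1020.00 total_interest=$20.00
After 2 (month_end (apply 2% monthly interest)): balance=$1040.40 total_interest=$40.40
After 3 (month_end (apply 2% monthly interest)): balance=$1061.20 total_interest=$61.20
After 4 (month_end (apply 2% monthly interest)): balance=$1082.42 total_interest=$82.42
After 5 (month_end (apply 2% monthly interest)): balance=$1104.06 total_interest=$104.06
After 6 (year_end (apply 5% annual interest)): balance=$1159.26 total_interest=$159.26
After 7 (month_end (apply 2% monthly interest)): balance=$1182.44 total_interest=$182.44

Answer: 182.44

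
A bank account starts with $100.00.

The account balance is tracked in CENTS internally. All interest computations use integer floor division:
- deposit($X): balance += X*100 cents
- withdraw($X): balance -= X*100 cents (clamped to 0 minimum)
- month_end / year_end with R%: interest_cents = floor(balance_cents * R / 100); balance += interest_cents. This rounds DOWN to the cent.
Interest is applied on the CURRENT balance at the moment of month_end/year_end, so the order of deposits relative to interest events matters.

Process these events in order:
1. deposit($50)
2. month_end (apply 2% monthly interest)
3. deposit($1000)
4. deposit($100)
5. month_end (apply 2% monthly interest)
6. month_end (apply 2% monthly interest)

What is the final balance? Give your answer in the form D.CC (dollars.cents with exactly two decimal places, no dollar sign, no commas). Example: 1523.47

After 1 (deposit($50)): balance=$150.00 total_interest=$0.00
After 2 (month_end (apply 2% monthly interest)): balance=$153.00 total_interest=$3.00
After 3 (deposit($1000)): balance=$1153.00 total_interest=$3.00
After 4 (deposit($100)): balance=$1253.00 total_interest=$3.00
After 5 (month_end (apply 2% monthly interest)): balance=$1278.06 total_interest=$28.06
After 6 (month_end (apply 2% monthly interest)): balance=$1303.62 total_interest=$53.62

Answer: 1303.62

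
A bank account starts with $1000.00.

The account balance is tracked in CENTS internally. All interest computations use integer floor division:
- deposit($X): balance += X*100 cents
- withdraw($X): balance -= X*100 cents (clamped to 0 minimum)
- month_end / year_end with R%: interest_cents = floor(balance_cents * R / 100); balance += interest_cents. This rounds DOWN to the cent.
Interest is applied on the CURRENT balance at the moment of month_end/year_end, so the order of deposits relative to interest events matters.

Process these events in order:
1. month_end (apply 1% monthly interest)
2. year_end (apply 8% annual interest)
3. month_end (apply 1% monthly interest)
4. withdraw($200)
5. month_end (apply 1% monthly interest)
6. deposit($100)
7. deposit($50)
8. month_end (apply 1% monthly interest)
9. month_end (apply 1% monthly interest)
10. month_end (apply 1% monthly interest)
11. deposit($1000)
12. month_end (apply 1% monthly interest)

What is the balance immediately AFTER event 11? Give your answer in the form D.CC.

After 1 (month_end (apply 1% monthly interest)): balance=$1010.00 total_interest=$10.00
After 2 (year_end (apply 8% annual interest)): balance=$1090.80 total_interest=$90.80
After 3 (month_end (apply 1% monthly interest)): balance=$1101.70 total_interest=$101.70
After 4 (withdraw($200)): balance=$901.70 total_interest=$101.70
After 5 (month_end (apply 1% monthly interest)): balance=$910.71 total_interest=$110.71
After 6 (deposit($100)): balance=$1010.71 total_interest=$110.71
After 7 (deposit($50)): balance=$1060.71 total_interest=$110.71
After 8 (month_end (apply 1% monthly interest)): balance=$1071.31 total_interest=$121.31
After 9 (month_end (apply 1% monthly interest)): balance=$1082.02 total_interest=$132.02
After 10 (month_end (apply 1% monthly interest)): balance=$1092.84 total_interest=$142.84
After 11 (deposit($1000)): balance=$2092.84 total_interest=$142.84

Answer: 2092.84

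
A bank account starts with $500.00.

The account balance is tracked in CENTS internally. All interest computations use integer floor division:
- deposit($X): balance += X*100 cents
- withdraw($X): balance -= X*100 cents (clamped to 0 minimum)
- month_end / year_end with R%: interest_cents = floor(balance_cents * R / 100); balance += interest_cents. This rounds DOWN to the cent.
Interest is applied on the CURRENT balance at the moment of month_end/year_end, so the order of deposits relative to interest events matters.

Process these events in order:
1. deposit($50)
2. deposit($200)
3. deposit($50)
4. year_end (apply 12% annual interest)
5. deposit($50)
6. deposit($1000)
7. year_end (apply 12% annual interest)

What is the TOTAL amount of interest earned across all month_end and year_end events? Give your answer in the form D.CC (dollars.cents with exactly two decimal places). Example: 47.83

After 1 (deposit($50)): balance=$550.00 total_interest=$0.00
After 2 (deposit($200)): balance=$750.00 total_interest=$0.00
After 3 (deposit($50)): balance=$800.00 total_interest=$0.00
After 4 (year_end (apply 12% annual interest)): balance=$896.00 total_interest=$96.00
After 5 (deposit($50)): balance=$946.00 total_interest=$96.00
After 6 (deposit($1000)): balance=$1946.00 total_interest=$96.00
After 7 (year_end (apply 12% annual interest)): balance=$2179.52 total_interest=$329.52

Answer: 329.52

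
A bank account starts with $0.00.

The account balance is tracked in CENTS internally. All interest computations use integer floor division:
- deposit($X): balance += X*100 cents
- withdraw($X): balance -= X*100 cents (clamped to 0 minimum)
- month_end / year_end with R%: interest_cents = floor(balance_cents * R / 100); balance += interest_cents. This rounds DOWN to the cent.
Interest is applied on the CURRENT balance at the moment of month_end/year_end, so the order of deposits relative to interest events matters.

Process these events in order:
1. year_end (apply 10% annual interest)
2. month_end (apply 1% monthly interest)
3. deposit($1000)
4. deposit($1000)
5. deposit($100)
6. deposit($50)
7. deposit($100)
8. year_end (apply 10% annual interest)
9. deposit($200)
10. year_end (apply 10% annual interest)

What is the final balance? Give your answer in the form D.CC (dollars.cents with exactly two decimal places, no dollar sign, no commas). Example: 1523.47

After 1 (year_end (apply 10% annual interest)): balance=$0.00 total_interest=$0.00
After 2 (month_end (apply 1% monthly interest)): balance=$0.00 total_interest=$0.00
After 3 (deposit($1000)): balance=$1000.00 total_interest=$0.00
After 4 (deposit($1000)): balance=$2000.00 total_interest=$0.00
After 5 (deposit($100)): balance=$2100.00 total_interest=$0.00
After 6 (deposit($50)): balance=$2150.00 total_interest=$0.00
After 7 (deposit($100)): balance=$2250.00 total_interest=$0.00
After 8 (year_end (apply 10% annual interest)): balance=$2475.00 total_interest=$225.00
After 9 (deposit($200)): balance=$2675.00 total_interest=$225.00
After 10 (year_end (apply 10% annual interest)): balance=$2942.50 total_interest=$492.50

Answer: 2942.50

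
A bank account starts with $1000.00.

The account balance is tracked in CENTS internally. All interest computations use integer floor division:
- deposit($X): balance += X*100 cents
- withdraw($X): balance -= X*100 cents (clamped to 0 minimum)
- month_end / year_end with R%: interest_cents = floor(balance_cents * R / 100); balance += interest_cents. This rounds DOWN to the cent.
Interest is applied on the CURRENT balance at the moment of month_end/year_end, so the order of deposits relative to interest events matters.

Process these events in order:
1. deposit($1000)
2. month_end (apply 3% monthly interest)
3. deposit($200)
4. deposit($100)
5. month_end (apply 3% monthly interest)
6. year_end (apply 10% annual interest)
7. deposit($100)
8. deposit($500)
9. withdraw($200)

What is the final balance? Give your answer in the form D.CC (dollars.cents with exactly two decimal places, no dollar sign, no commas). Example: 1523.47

After 1 (deposit($1000)): balance=$2000.00 total_interest=$0.00
After 2 (month_end (apply 3% monthly interest)): balance=$2060.00 total_interest=$60.00
After 3 (deposit($200)): balance=$2260.00 total_interest=$60.00
After 4 (deposit($100)): balance=$2360.00 total_interest=$60.00
After 5 (month_end (apply 3% monthly interest)): balance=$2430.80 total_interest=$130.80
After 6 (year_end (apply 10% annual interest)): balance=$2673.88 total_interest=$373.88
After 7 (deposit($100)): balance=$2773.88 total_interest=$373.88
After 8 (deposit($500)): balance=$3273.88 total_interest=$373.88
After 9 (withdraw($200)): balance=$3073.88 total_interest=$373.88

Answer: 3073.88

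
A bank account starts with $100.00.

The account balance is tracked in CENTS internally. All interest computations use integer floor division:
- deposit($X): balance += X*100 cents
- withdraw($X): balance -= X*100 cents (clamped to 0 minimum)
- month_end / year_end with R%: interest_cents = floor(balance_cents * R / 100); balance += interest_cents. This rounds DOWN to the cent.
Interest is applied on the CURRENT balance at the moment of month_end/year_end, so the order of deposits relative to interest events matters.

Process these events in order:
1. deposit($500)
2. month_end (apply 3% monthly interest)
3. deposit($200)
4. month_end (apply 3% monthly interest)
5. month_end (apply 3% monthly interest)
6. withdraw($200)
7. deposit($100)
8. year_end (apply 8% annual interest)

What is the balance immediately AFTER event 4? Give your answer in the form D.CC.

Answer: 842.54

Derivation:
After 1 (deposit($500)): balance=$600.00 total_interest=$0.00
After 2 (month_end (apply 3% monthly interest)): balance=$618.00 total_interest=$18.00
After 3 (deposit($200)): balance=$818.00 total_interest=$18.00
After 4 (month_end (apply 3% monthly interest)): balance=$842.54 total_interest=$42.54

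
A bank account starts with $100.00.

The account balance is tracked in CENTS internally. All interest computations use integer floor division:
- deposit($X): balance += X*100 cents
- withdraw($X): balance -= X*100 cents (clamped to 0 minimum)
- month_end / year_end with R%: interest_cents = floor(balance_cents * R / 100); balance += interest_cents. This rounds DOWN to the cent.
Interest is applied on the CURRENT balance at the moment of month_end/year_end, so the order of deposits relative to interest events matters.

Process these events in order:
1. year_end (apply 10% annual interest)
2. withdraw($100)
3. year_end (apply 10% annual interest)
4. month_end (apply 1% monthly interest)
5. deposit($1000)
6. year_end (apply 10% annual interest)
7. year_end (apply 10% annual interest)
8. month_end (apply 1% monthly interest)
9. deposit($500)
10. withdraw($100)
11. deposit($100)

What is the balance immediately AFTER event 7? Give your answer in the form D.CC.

After 1 (year_end (apply 10% annual interest)): balance=$110.00 total_interest=$10.00
After 2 (withdraw($100)): balance=$10.00 total_interest=$10.00
After 3 (year_end (apply 10% annual interest)): balance=$11.00 total_interest=$11.00
After 4 (month_end (apply 1% monthly interest)): balance=$11.11 total_interest=$11.11
After 5 (deposit($1000)): balance=$1011.11 total_interest=$11.11
After 6 (year_end (apply 10% annual interest)): balance=$1112.22 total_interest=$112.22
After 7 (year_end (apply 10% annual interest)): balance=$1223.44 total_interest=$223.44

Answer: 1223.44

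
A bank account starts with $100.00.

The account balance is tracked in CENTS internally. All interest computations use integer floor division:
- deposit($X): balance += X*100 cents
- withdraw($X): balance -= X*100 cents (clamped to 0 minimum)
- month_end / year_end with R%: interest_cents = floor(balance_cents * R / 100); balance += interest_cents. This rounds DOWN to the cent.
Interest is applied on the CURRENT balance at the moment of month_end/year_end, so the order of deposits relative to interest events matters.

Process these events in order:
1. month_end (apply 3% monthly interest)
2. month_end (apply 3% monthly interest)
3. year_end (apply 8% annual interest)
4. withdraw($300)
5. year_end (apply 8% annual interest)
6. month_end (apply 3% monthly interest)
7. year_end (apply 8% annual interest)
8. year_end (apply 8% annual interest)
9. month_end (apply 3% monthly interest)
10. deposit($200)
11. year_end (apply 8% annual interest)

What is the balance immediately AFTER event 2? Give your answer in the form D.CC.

After 1 (month_end (apply 3% monthly interest)): balance=$103.00 total_interest=$3.00
After 2 (month_end (apply 3% monthly interest)): balance=$106.09 total_interest=$6.09

Answer: 106.09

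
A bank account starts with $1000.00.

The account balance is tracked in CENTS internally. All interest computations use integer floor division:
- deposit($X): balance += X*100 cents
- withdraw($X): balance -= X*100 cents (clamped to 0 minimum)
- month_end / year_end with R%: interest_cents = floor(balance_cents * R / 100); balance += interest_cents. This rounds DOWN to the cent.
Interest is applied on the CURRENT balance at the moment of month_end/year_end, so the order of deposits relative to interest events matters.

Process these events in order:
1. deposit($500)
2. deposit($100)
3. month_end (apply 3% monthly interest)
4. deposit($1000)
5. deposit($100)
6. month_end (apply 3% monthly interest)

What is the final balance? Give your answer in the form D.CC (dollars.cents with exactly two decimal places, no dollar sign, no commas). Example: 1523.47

After 1 (deposit($500)): balance=$1500.00 total_interest=$0.00
After 2 (deposit($100)): balance=$1600.00 total_interest=$0.00
After 3 (month_end (apply 3% monthly interest)): balance=$1648.00 total_interest=$48.00
After 4 (deposit($1000)): balance=$2648.00 total_interest=$48.00
After 5 (deposit($100)): balance=$2748.00 total_interest=$48.00
After 6 (month_end (apply 3% monthly interest)): balance=$2830.44 total_interest=$130.44

Answer: 2830.44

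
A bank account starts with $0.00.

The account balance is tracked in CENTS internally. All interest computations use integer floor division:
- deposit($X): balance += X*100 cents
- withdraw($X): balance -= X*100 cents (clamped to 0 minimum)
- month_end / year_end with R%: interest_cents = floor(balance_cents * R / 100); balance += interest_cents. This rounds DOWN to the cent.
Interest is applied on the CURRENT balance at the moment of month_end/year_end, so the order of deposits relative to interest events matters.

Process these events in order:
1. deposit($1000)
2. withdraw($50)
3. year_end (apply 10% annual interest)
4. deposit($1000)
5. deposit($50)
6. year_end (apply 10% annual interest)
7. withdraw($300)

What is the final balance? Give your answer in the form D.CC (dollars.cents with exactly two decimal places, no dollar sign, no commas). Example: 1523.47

Answer: 2004.50

Derivation:
After 1 (deposit($1000)): balance=$1000.00 total_interest=$0.00
After 2 (withdraw($50)): balance=$950.00 total_interest=$0.00
After 3 (year_end (apply 10% annual interest)): balance=$1045.00 total_interest=$95.00
After 4 (deposit($1000)): balance=$2045.00 total_interest=$95.00
After 5 (deposit($50)): balance=$2095.00 total_interest=$95.00
After 6 (year_end (apply 10% annual interest)): balance=$2304.50 total_interest=$304.50
After 7 (withdraw($300)): balance=$2004.50 total_interest=$304.50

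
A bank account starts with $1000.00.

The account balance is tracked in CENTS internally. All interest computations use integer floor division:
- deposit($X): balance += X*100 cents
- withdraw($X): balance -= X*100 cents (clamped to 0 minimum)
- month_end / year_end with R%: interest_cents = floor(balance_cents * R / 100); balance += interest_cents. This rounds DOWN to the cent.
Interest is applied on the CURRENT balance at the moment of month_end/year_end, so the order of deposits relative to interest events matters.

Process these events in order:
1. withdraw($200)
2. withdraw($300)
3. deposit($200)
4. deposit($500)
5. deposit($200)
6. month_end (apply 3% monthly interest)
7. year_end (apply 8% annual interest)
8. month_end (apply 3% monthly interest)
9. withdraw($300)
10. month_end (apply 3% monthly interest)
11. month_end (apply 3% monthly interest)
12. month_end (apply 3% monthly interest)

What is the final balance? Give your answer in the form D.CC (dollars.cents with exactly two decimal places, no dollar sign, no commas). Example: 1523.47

After 1 (withdraw($200)): balance=$800.00 total_interest=$0.00
After 2 (withdraw($300)): balance=$500.00 total_interest=$0.00
After 3 (deposit($200)): balance=$700.00 total_interest=$0.00
After 4 (deposit($500)): balance=$1200.00 total_interest=$0.00
After 5 (deposit($200)): balance=$1400.00 total_interest=$0.00
After 6 (month_end (apply 3% monthly interest)): balance=$1442.00 total_interest=$42.00
After 7 (year_end (apply 8% annual interest)): balance=$1557.36 total_interest=$157.36
After 8 (month_end (apply 3% monthly interest)): balance=$1604.08 total_interest=$204.08
After 9 (withdraw($300)): balance=$1304.08 total_interest=$204.08
After 10 (month_end (apply 3% monthly interest)): balance=$1343.20 total_interest=$243.20
After 11 (month_end (apply 3% monthly interest)): balance=$1383.49 total_interest=$283.49
After 12 (month_end (apply 3% monthly interest)): balance=$1424.99 total_interest=$324.99

Answer: 1424.99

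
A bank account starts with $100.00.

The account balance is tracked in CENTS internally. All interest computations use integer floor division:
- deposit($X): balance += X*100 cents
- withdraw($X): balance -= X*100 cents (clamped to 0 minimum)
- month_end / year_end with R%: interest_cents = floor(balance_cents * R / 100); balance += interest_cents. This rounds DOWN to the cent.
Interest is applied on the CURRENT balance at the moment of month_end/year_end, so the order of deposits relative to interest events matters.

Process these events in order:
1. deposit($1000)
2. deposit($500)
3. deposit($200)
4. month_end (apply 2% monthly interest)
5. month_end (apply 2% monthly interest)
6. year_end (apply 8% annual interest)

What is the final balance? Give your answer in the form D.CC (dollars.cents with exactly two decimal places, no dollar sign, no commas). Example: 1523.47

After 1 (deposit($1000)): balance=$1100.00 total_interest=$0.00
After 2 (deposit($500)): balance=$1600.00 total_interest=$0.00
After 3 (deposit($200)): balance=$1800.00 total_interest=$0.00
After 4 (month_end (apply 2% monthly interest)): balance=$1836.00 total_interest=$36.00
After 5 (month_end (apply 2% monthly interest)): balance=$1872.72 total_interest=$72.72
After 6 (year_end (apply 8% annual interest)): balance=$2022.53 total_interest=$222.53

Answer: 2022.53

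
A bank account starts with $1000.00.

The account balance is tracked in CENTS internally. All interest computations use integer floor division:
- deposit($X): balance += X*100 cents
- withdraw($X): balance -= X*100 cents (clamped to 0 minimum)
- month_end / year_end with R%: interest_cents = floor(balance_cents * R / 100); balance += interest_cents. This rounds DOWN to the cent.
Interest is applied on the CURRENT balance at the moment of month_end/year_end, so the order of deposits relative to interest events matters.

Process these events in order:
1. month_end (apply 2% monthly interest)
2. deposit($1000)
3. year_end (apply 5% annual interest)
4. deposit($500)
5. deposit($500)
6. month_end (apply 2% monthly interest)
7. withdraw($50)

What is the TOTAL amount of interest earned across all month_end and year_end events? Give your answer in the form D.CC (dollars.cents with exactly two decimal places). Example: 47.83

After 1 (month_end (apply 2% monthly interest)): balance=$1020.00 total_interest=$20.00
After 2 (deposit($1000)): balance=$2020.00 total_interest=$20.00
After 3 (year_end (apply 5% annual interest)): balance=$2121.00 total_interest=$121.00
After 4 (deposit($500)): balance=$2621.00 total_interest=$121.00
After 5 (deposit($500)): balance=$3121.00 total_interest=$121.00
After 6 (month_end (apply 2% monthly interest)): balance=$3183.42 total_interest=$183.42
After 7 (withdraw($50)): balance=$3133.42 total_interest=$183.42

Answer: 183.42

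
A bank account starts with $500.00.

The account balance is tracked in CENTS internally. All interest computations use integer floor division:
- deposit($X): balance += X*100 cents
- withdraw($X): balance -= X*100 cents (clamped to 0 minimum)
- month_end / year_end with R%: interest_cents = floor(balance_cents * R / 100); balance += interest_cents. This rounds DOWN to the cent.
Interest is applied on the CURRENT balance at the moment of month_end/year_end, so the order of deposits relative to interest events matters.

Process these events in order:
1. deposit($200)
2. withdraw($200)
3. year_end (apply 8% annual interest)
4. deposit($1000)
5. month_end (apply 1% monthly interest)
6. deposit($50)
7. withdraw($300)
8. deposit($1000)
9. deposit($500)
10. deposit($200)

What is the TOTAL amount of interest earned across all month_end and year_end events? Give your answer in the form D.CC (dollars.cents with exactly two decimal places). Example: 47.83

After 1 (deposit($200)): balance=$700.00 total_interest=$0.00
After 2 (withdraw($200)): balance=$500.00 total_interest=$0.00
After 3 (year_end (apply 8% annual interest)): balance=$540.00 total_interest=$40.00
After 4 (deposit($1000)): balance=$1540.00 total_interest=$40.00
After 5 (month_end (apply 1% monthly interest)): balance=$1555.40 total_interest=$55.40
After 6 (deposit($50)): balance=$1605.40 total_interest=$55.40
After 7 (withdraw($300)): balance=$1305.40 total_interest=$55.40
After 8 (deposit($1000)): balance=$2305.40 total_interest=$55.40
After 9 (deposit($500)): balance=$2805.40 total_interest=$55.40
After 10 (deposit($200)): balance=$3005.40 total_interest=$55.40

Answer: 55.40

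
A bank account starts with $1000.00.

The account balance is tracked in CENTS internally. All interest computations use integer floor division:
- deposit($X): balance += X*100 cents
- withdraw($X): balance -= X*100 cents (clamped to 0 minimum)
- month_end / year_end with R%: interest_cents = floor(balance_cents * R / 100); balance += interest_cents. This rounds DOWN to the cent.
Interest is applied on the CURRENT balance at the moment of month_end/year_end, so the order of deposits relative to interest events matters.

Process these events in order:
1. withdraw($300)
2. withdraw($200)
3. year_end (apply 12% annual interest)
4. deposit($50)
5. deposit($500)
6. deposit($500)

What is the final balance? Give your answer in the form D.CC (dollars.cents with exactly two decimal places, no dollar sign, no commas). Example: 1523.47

Answer: 1610.00

Derivation:
After 1 (withdraw($300)): balance=$700.00 total_interest=$0.00
After 2 (withdraw($200)): balance=$500.00 total_interest=$0.00
After 3 (year_end (apply 12% annual interest)): balance=$560.00 total_interest=$60.00
After 4 (deposit($50)): balance=$610.00 total_interest=$60.00
After 5 (deposit($500)): balance=$1110.00 total_interest=$60.00
After 6 (deposit($500)): balance=$1610.00 total_interest=$60.00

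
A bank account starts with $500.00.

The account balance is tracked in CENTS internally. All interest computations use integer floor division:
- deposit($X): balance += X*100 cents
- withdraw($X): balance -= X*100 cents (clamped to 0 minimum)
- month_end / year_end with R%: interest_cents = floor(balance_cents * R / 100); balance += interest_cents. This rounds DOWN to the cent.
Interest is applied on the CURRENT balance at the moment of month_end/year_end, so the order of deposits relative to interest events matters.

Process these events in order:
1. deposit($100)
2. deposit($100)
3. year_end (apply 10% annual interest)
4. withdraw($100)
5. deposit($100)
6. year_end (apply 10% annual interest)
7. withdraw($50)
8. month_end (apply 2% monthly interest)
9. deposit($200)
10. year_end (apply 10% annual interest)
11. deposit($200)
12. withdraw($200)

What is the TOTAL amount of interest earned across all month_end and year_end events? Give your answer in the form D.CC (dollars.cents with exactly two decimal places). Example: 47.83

Answer: 264.23

Derivation:
After 1 (deposit($100)): balance=$600.00 total_interest=$0.00
After 2 (deposit($100)): balance=$700.00 total_interest=$0.00
After 3 (year_end (apply 10% annual interest)): balance=$770.00 total_interest=$70.00
After 4 (withdraw($100)): balance=$670.00 total_interest=$70.00
After 5 (deposit($100)): balance=$770.00 total_interest=$70.00
After 6 (year_end (apply 10% annual interest)): balance=$847.00 total_interest=$147.00
After 7 (withdraw($50)): balance=$797.00 total_interest=$147.00
After 8 (month_end (apply 2% monthly interest)): balance=$812.94 total_interest=$162.94
After 9 (deposit($200)): balance=$1012.94 total_interest=$162.94
After 10 (year_end (apply 10% annual interest)): balance=$1114.23 total_interest=$264.23
After 11 (deposit($200)): balance=$1314.23 total_interest=$264.23
After 12 (withdraw($200)): balance=$1114.23 total_interest=$264.23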